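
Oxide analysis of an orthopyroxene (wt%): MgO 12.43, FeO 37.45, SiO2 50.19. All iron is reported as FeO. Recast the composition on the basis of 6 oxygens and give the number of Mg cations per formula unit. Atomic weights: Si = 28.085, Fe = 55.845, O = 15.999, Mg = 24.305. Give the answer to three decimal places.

0.740 Mg apfu

MgO (M=40.304): mol = 0.30841; Mg = 0.30841, O = 0.30841.
FeO (M=71.844): mol = 0.52127; Fe = 0.52127, O = 0.52127.
SiO2 (M=60.083): mol = 0.83534; Si = 0.83534, O = 1.67068.
ΣO = 2.50036; factor = 6/ΣO = 2.39965.
Mg apfu = 0.30841 × 2.39965 = 0.740.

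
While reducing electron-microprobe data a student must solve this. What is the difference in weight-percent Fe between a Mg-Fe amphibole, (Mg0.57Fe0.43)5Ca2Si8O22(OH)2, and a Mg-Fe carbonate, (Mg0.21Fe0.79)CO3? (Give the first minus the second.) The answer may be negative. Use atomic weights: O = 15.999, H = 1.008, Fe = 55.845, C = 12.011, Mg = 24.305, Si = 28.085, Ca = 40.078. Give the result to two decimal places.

M((Mg0.57Fe0.43)5Ca2Si8O22(OH)2) = 880.164 g/mol, so wt% Fe = 120.067/880.164 × 100 = 13.64%.
M((Mg0.21Fe0.79)CO3) = 109.230 g/mol, so wt% Fe = 44.118/109.230 × 100 = 40.39%.
13.64 − 40.39 = -26.75 pp.

-26.75 percentage points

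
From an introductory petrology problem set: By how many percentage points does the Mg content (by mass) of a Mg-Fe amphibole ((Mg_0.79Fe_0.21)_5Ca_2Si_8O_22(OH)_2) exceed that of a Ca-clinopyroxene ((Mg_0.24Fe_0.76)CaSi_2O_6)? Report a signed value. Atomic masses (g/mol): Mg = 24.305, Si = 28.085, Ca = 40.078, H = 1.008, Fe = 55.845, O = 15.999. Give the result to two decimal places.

First mineral: 96.005 g Mg in 845.470 g formula = 11.36 wt% Mg.
Second mineral: 5.833 g Mg in 240.517 g formula = 2.43 wt% Mg.
11.36% − 2.43% gives a difference of 8.93 percentage points.

8.93 percentage points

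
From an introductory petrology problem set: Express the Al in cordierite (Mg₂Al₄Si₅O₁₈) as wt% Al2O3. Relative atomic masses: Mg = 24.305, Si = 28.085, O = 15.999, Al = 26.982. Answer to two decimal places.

34.86 wt%

Formula mass = 584.945 g/mol.
4 Al → 2.0000 mol Al2O3 per formula unit; M(Al2O3) = 101.961, so Al2O3 mass = 203.922 g.
203.922/584.945 × 100 = 34.86 wt%.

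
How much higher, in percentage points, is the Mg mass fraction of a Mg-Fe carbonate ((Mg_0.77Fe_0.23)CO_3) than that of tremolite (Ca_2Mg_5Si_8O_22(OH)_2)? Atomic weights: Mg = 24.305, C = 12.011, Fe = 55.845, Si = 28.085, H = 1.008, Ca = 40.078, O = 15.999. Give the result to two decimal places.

M((Mg_0.77Fe_0.23)CO_3) = 91.567 g/mol, so wt% Mg = 18.715/91.567 × 100 = 20.44%.
M(Ca_2Mg_5Si_8O_22(OH)_2) = 812.353 g/mol, so wt% Mg = 121.525/812.353 × 100 = 14.96%.
20.44 − 14.96 = 5.48 pp.

5.48 percentage points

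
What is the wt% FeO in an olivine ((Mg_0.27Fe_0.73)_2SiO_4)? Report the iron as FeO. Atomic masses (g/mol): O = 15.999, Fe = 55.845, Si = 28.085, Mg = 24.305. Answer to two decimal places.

56.17 wt%

M((Mg_0.27Fe_0.73)_2SiO_4) = 186.739 g/mol; M(FeO) = 71.844 g/mol.
Moles FeO per formula unit = 1.46 Fe ÷ 1 = 1.4600.
FeO fraction = (1.4600 × 71.844) / 186.739 = 104.892/186.739 = 0.5617.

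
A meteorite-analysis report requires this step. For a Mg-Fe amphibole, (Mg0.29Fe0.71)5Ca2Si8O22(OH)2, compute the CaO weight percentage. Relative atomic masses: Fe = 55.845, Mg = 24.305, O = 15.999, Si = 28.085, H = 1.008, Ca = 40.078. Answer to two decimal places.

M((Mg0.29Fe0.71)5Ca2Si8O22(OH)2) = 924.320 g/mol; M(CaO) = 56.077 g/mol.
Moles CaO per formula unit = 2 Ca ÷ 1 = 2.0000.
CaO fraction = (2.0000 × 56.077) / 924.320 = 112.154/924.320 = 0.1213.

12.13 wt%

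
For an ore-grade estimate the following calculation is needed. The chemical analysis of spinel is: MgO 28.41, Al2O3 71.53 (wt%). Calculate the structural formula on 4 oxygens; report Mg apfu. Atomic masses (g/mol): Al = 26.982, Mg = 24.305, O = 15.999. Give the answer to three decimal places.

MgO (M=40.304): mol = 0.70489; Mg = 0.70489, O = 0.70489.
Al2O3 (M=101.961): mol = 0.70154; Al = 1.40308, O = 2.10462.
ΣO = 2.80951; factor = 4/ΣO = 1.42374.
Mg apfu = 0.70489 × 1.42374 = 1.004.

1.004 Mg apfu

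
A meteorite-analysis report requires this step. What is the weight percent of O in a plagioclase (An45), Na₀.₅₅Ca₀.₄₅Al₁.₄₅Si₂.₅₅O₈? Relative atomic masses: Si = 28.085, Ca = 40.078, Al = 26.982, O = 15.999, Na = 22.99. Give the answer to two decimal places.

Molar mass of Na₀.₅₅Ca₀.₄₅Al₁.₄₅Si₂.₅₅O₈: 0.55×22.99 + 0.45×40.078 + 1.45×26.982 + 2.55×28.085 + 8×15.999 = 269.412 g/mol.
Mass of O per formula unit: 8 × 15.999 = 127.992 g.
Weight fraction O = 127.992 / 269.412 = 0.4751.

47.51 wt%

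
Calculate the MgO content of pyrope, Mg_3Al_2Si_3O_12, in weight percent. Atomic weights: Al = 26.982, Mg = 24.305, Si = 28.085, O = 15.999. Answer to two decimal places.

29.99 wt%

M(Mg_3Al_2Si_3O_12) = 403.122 g/mol; M(MgO) = 40.304 g/mol.
Moles MgO per formula unit = 3 Mg ÷ 1 = 3.0000.
MgO fraction = (3.0000 × 40.304) / 403.122 = 120.912/403.122 = 0.2999.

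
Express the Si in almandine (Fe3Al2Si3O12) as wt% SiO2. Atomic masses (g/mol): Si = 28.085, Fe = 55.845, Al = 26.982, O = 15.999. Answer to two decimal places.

Molar mass of Fe3Al2Si3O12 = 3*55.845 + 2*26.982 + 3*28.085 + 12*15.999 = 497.742 g/mol.
Each formula unit contains 3 Si, equivalent to 3/1 = 3.0000 mol SiO2.
M(SiO2) = 1×28.085 + 2×15.999 = 60.083 g/mol.
Mass of SiO2 per formula unit = 3.0000 × 60.083 = 180.249 g.
SiO2 wt% = 180.249 / 497.742 × 100 = 36.21%.

36.21 wt%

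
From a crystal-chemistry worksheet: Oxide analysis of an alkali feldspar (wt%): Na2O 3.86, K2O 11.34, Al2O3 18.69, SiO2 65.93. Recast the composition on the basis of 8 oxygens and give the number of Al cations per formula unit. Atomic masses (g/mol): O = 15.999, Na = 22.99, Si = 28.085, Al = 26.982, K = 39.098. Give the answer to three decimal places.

1.002 Al apfu

Na2O: 3.86/61.979 = 0.06228 mol → 0.12456 mol Na, 0.06228 mol O.
K2O: 11.34/94.195 = 0.12039 mol → 0.24078 mol K, 0.12039 mol O.
Al2O3: 18.69/101.961 = 0.18331 mol → 0.36662 mol Al, 0.54993 mol O.
SiO2: 65.93/60.083 = 1.09732 mol → 1.09732 mol Si, 2.19464 mol O.
Total oxygen = 2.92724 mol. Normalization factor = 8/2.92724 = 2.73295.
Al per 8 O = 0.36662 × 2.73295 = 1.002.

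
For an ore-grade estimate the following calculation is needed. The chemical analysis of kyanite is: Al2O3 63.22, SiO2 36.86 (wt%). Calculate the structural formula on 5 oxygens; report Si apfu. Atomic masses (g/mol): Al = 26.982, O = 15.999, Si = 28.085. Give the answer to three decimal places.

Al2O3 (M=101.961): mol = 0.62004; Al = 1.24008, O = 1.86012.
SiO2 (M=60.083): mol = 0.61348; Si = 0.61348, O = 1.22696.
ΣO = 3.08708; factor = 5/ΣO = 1.61965.
Si apfu = 0.61348 × 1.61965 = 0.994.

0.994 Si apfu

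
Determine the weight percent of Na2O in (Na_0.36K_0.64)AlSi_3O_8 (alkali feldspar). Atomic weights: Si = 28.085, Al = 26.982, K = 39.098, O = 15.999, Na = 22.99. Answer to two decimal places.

4.09 wt%

M((Na_0.36K_0.64)AlSi_3O_8) = 272.528 g/mol; M(Na2O) = 61.979 g/mol.
Moles Na2O per formula unit = 0.36 Na ÷ 2 = 0.1800.
Na2O fraction = (0.1800 × 61.979) / 272.528 = 11.156/272.528 = 0.0409.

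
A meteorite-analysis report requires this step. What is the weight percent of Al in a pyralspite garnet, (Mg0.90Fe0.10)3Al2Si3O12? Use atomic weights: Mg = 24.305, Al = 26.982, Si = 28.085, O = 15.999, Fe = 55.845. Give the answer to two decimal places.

M((Mg0.90Fe0.10)3Al2Si3O12) = 412.584 g/mol.
Al contributes 2 × 26.982 = 53.964 g per mole.
53.964/412.584 = 0.1308 → 13.08%.

13.08 weight percent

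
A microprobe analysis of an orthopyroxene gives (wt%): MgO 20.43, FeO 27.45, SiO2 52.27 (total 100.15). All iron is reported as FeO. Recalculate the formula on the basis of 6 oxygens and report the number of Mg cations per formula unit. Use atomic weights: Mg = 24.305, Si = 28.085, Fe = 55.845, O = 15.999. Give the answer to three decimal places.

20.43 wt% MgO ÷ 40.304 g/mol = 0.50690 mol, giving 0.50690 Mg and 0.50690 O.
27.45 wt% FeO ÷ 71.844 g/mol = 0.38208 mol, giving 0.38208 Fe and 0.38208 O.
52.27 wt% SiO2 ÷ 60.083 g/mol = 0.86996 mol, giving 0.86996 Si and 1.73992 O.
Oxygen sums to 2.62890; scaling by 6/2.62890 = 2.28232 puts the formula on 6 O.
Mg: 0.50690 × 2.28232 = 1.157 atoms per formula unit.

1.157 Mg apfu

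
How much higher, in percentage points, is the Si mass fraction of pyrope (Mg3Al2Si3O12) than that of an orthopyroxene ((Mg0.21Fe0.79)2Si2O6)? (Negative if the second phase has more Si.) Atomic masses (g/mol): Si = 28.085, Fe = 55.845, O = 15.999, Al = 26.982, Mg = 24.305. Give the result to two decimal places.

Si in Mg3Al2Si3O12: molar mass 403.122 g/mol; 3×28.085 = 84.255 g → 20.90 wt%.
Si in (Mg0.21Fe0.79)2Si2O6: molar mass 250.607 g/mol; 2×28.085 = 56.170 g → 22.41 wt%.
Difference = 20.90 − 22.41 = -1.51 percentage points.

-1.51 percentage points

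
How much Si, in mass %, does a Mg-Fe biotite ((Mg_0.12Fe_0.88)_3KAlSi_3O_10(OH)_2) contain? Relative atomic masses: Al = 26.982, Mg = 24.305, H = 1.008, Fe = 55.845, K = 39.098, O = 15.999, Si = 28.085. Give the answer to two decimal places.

Molar mass of (Mg_0.12Fe_0.88)_3KAlSi_3O_10(OH)_2: 0.36*24.305 + 2.64*55.845 + 1*39.098 + 1*26.982 + 3*28.085 + 12*15.999 + 2*1.008 = 500.520 g/mol.
Mass of Si per formula unit: 3 × 28.085 = 84.255 g.
Weight fraction Si = 84.255 / 500.520 = 0.1683.

16.83 mass %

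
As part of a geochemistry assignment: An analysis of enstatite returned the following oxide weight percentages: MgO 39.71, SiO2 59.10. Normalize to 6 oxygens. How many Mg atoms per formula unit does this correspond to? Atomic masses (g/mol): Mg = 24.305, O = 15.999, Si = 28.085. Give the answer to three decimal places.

MgO (M=40.304): mol = 0.98526; Mg = 0.98526, O = 0.98526.
SiO2 (M=60.083): mol = 0.98364; Si = 0.98364, O = 1.96728.
ΣO = 2.95254; factor = 6/ΣO = 2.03215.
Mg apfu = 0.98526 × 2.03215 = 2.002.

2.002 Mg apfu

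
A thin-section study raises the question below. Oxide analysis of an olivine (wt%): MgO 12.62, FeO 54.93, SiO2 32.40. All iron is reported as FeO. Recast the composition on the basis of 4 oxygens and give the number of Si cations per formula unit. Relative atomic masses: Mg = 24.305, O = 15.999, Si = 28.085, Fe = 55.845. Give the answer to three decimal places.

1.000 Si apfu

12.62 wt% MgO ÷ 40.304 g/mol = 0.31312 mol, giving 0.31312 Mg and 0.31312 O.
54.93 wt% FeO ÷ 71.844 g/mol = 0.76457 mol, giving 0.76457 Fe and 0.76457 O.
32.40 wt% SiO2 ÷ 60.083 g/mol = 0.53925 mol, giving 0.53925 Si and 1.07850 O.
Oxygen sums to 2.15619; scaling by 4/2.15619 = 1.85512 puts the formula on 4 O.
Si: 0.53925 × 1.85512 = 1.000 atoms per formula unit.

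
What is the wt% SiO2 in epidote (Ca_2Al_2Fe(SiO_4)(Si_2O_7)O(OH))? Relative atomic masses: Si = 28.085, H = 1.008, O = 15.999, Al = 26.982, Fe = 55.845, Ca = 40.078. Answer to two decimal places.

Formula mass = 483.215 g/mol.
3 Si → 3.0000 mol SiO2 per formula unit; M(SiO2) = 60.083, so SiO2 mass = 180.249 g.
180.249/483.215 × 100 = 37.30 wt%.

37.30 wt%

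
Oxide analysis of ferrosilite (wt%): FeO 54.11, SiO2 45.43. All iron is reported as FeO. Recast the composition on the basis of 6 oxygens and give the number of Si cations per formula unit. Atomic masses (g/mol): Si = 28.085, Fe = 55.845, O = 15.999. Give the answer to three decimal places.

2.003 Si apfu

FeO: 54.11/71.844 = 0.75316 mol → 0.75316 mol Fe, 0.75316 mol O.
SiO2: 45.43/60.083 = 0.75612 mol → 0.75612 mol Si, 1.51224 mol O.
Total oxygen = 2.26540 mol. Normalization factor = 6/2.26540 = 2.64854.
Si per 6 O = 0.75612 × 2.64854 = 2.003.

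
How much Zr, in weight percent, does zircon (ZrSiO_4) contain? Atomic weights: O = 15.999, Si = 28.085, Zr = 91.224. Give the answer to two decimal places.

Formula mass = 1×91.224 + 1×28.085 + 4×15.999 = 183.305 g/mol, of which 91.224 g is Zr.
So Zr makes up 91.224/183.305 = 0.4977 of the mass, i.e. 49.77%.

49.77 weight percent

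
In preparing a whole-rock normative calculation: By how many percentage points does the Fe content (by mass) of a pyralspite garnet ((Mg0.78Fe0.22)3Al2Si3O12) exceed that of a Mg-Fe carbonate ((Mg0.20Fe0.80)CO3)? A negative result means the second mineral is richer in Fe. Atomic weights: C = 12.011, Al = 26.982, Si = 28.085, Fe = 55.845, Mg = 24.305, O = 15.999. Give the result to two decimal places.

First mineral: 36.858 g Fe in 423.938 g formula = 8.69 wt% Fe.
Second mineral: 44.676 g Fe in 109.545 g formula = 40.78 wt% Fe.
8.69% − 40.78% gives a difference of -32.09 percentage points.

-32.09 percentage points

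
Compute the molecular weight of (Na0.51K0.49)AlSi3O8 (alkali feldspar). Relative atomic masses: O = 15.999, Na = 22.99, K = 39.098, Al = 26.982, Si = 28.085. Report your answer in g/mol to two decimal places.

Na: 0.51 × 22.99 = 11.7249
K: 0.49 × 39.098 = 19.1580
Al: 1 × 26.982 = 26.9820
Si: 3 × 28.085 = 84.2550
O: 8 × 15.999 = 127.9920
Summing the contributions gives the formula mass.

270.11 g/mol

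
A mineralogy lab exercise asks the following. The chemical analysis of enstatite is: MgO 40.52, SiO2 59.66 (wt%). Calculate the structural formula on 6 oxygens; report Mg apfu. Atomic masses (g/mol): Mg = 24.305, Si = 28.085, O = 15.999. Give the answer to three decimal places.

2.017 Mg apfu

MgO: 40.52/40.304 = 1.00536 mol → 1.00536 mol Mg, 1.00536 mol O.
SiO2: 59.66/60.083 = 0.99296 mol → 0.99296 mol Si, 1.98592 mol O.
Total oxygen = 2.99128 mol. Normalization factor = 6/2.99128 = 2.00583.
Mg per 6 O = 1.00536 × 2.00583 = 2.017.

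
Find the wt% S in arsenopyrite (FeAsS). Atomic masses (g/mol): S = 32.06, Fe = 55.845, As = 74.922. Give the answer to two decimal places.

Molar mass of FeAsS: 1×55.845 + 1×74.922 + 1×32.06 = 162.827 g/mol.
Mass of S per formula unit: 1 × 32.06 = 32.060 g.
Weight fraction S = 32.060 / 162.827 = 0.1969.

19.69 weight percent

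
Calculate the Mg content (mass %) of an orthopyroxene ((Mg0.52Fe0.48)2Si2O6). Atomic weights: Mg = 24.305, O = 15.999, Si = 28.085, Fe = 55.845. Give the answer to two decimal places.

10.94 mass %

Formula mass = 1.04×24.305 + 0.96×55.845 + 2×28.085 + 6×15.999 = 231.052 g/mol, of which 25.277 g is Mg.
So Mg makes up 25.277/231.052 = 0.1094 of the mass, i.e. 10.94%.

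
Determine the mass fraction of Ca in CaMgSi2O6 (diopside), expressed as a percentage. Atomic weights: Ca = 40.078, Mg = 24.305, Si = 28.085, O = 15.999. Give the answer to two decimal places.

18.51 weight percent

Molar mass of CaMgSi2O6: 1*40.078 + 1*24.305 + 2*28.085 + 6*15.999 = 216.547 g/mol.
Mass of Ca per formula unit: 1 × 40.078 = 40.078 g.
Weight fraction Ca = 40.078 / 216.547 = 0.1851.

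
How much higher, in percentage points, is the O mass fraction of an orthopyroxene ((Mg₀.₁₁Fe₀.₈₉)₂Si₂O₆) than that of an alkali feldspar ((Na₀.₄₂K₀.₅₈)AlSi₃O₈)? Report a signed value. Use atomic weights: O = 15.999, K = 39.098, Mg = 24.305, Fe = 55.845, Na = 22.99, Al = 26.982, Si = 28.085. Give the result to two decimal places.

-9.77 percentage points

M((Mg₀.₁₁Fe₀.₈₉)₂Si₂O₆) = 256.915 g/mol, so wt% O = 95.994/256.915 × 100 = 37.36%.
M((Na₀.₄₂K₀.₅₈)AlSi₃O₈) = 271.562 g/mol, so wt% O = 127.992/271.562 × 100 = 47.13%.
37.36 − 47.13 = -9.77 pp.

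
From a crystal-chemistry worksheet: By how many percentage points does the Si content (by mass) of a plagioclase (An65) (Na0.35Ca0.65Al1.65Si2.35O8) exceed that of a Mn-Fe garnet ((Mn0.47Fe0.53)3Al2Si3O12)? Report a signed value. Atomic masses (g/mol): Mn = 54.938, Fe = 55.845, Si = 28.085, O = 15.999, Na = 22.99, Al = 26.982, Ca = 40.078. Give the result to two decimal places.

First mineral: 66.000 g Si in 272.609 g formula = 24.21 wt% Si.
Second mineral: 84.255 g Si in 496.463 g formula = 16.97 wt% Si.
24.21% − 16.97% gives a difference of 7.24 percentage points.

7.24 percentage points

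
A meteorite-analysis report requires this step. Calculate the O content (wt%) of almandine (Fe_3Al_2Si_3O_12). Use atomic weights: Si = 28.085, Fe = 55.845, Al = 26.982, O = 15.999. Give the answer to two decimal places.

38.57 wt%

Formula mass = 3*55.845 + 2*26.982 + 3*28.085 + 12*15.999 = 497.742 g/mol, of which 191.988 g is O.
So O makes up 191.988/497.742 = 0.3857 of the mass, i.e. 38.57%.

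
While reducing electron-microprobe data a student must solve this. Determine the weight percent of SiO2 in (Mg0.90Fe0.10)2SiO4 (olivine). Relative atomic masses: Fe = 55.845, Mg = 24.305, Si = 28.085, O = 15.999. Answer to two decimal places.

40.87 wt%

Molar mass of (Mg0.90Fe0.10)2SiO4 = 1.80×24.305 + 0.20×55.845 + 1×28.085 + 4×15.999 = 146.999 g/mol.
Each formula unit contains 1 Si, equivalent to 1/1 = 1.0000 mol SiO2.
M(SiO2) = 1×28.085 + 2×15.999 = 60.083 g/mol.
Mass of SiO2 per formula unit = 1.0000 × 60.083 = 60.083 g.
SiO2 wt% = 60.083 / 146.999 × 100 = 40.87%.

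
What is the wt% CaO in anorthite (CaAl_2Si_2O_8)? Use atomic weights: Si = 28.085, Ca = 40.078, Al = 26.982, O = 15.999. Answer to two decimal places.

20.16 wt%

M(CaAl_2Si_2O_8) = 278.204 g/mol; M(CaO) = 56.077 g/mol.
Moles CaO per formula unit = 1 Ca ÷ 1 = 1.0000.
CaO fraction = (1.0000 × 56.077) / 278.204 = 56.077/278.204 = 0.2016.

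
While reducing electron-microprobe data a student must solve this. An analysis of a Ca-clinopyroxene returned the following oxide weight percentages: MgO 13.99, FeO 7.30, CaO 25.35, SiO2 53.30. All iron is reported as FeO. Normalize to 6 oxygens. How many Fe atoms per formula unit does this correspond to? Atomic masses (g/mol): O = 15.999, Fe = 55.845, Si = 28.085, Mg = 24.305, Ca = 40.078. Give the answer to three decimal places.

0.228 Fe apfu

13.99 wt% MgO ÷ 40.304 g/mol = 0.34711 mol, giving 0.34711 Mg and 0.34711 O.
7.30 wt% FeO ÷ 71.844 g/mol = 0.10161 mol, giving 0.10161 Fe and 0.10161 O.
25.35 wt% CaO ÷ 56.077 g/mol = 0.45206 mol, giving 0.45206 Ca and 0.45206 O.
53.30 wt% SiO2 ÷ 60.083 g/mol = 0.88711 mol, giving 0.88711 Si and 1.77422 O.
Oxygen sums to 2.67500; scaling by 6/2.67500 = 2.24299 puts the formula on 6 O.
Fe: 0.10161 × 2.24299 = 0.228 atoms per formula unit.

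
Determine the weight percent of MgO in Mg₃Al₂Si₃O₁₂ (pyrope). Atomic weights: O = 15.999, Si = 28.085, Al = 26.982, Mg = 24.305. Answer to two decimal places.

Formula mass = 403.122 g/mol.
3 Mg → 3.0000 mol MgO per formula unit; M(MgO) = 40.304, so MgO mass = 120.912 g.
120.912/403.122 × 100 = 29.99 wt%.

29.99 wt%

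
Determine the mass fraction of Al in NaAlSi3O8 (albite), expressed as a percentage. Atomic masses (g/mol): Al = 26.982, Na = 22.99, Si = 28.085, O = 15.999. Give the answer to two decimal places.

Molar mass of NaAlSi3O8: 1*22.99 + 1*26.982 + 3*28.085 + 8*15.999 = 262.219 g/mol.
Mass of Al per formula unit: 1 × 26.982 = 26.982 g.
Weight fraction Al = 26.982 / 262.219 = 0.1029.

10.29 weight percent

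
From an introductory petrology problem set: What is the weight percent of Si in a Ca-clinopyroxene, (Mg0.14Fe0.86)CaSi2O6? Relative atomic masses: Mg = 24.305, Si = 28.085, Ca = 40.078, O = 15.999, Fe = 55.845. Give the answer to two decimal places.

M((Mg0.14Fe0.86)CaSi2O6) = 243.671 g/mol.
Si contributes 2 × 28.085 = 56.170 g per mole.
56.170/243.671 = 0.2305 → 23.05%.

23.05 weight percent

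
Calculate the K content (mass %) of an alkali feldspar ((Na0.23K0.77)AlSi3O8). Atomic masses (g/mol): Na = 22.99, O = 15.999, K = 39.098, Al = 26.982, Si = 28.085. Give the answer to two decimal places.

10.96 mass %

Molar mass of (Na0.23K0.77)AlSi3O8: 0.23·22.99 + 0.77·39.098 + 1·26.982 + 3·28.085 + 8·15.999 = 274.622 g/mol.
Mass of K per formula unit: 0.77 × 39.098 = 30.105 g.
Weight fraction K = 30.105 / 274.622 = 0.1096.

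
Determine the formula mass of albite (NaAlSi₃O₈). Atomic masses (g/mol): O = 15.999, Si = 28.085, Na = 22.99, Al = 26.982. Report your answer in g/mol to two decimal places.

M = 1*22.99 + 1*26.982 + 3*28.085 + 8*15.999

262.22 g/mol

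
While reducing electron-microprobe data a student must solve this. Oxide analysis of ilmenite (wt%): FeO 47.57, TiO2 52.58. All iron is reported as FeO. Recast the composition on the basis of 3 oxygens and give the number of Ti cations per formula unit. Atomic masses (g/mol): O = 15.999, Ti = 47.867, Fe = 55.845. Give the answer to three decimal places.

FeO (M=71.844): mol = 0.66213; Fe = 0.66213, O = 0.66213.
TiO2 (M=79.865): mol = 0.65836; Ti = 0.65836, O = 1.31672.
ΣO = 1.97885; factor = 3/ΣO = 1.51603.
Ti apfu = 0.65836 × 1.51603 = 0.998.

0.998 Ti apfu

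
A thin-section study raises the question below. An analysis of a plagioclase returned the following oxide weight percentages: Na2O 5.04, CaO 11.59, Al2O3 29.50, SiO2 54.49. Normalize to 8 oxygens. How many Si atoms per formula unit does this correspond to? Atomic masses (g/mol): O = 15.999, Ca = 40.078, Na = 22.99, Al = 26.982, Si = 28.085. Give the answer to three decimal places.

Na2O (M=61.979): mol = 0.08132; Na = 0.16264, O = 0.08132.
CaO (M=56.077): mol = 0.20668; Ca = 0.20668, O = 0.20668.
Al2O3 (M=101.961): mol = 0.28933; Al = 0.57866, O = 0.86799.
SiO2 (M=60.083): mol = 0.90691; Si = 0.90691, O = 1.81382.
ΣO = 2.96981; factor = 8/ΣO = 2.69378.
Si apfu = 0.90691 × 2.69378 = 2.443.

2.443 Si apfu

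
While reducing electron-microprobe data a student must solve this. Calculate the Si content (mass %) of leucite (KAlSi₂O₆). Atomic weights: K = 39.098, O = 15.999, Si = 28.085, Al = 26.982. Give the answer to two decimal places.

25.74 mass %

Molar mass of KAlSi₂O₆: 1·39.098 + 1·26.982 + 2·28.085 + 6·15.999 = 218.244 g/mol.
Mass of Si per formula unit: 2 × 28.085 = 56.170 g.
Weight fraction Si = 56.170 / 218.244 = 0.2574.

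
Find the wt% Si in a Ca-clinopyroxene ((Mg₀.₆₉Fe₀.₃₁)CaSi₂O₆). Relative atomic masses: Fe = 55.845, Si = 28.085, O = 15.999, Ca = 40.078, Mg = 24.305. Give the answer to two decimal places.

24.82 mass %

Molar mass of (Mg₀.₆₉Fe₀.₃₁)CaSi₂O₆: 0.69×24.305 + 0.31×55.845 + 1×40.078 + 2×28.085 + 6×15.999 = 226.324 g/mol.
Mass of Si per formula unit: 2 × 28.085 = 56.170 g.
Weight fraction Si = 56.170 / 226.324 = 0.2482.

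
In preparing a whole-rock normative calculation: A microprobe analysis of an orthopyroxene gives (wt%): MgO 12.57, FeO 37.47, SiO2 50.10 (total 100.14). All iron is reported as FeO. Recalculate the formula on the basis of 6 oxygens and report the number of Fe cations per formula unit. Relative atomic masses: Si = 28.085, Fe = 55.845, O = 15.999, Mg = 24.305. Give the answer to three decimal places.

1.251 Fe apfu

12.57 wt% MgO ÷ 40.304 g/mol = 0.31188 mol, giving 0.31188 Mg and 0.31188 O.
37.47 wt% FeO ÷ 71.844 g/mol = 0.52155 mol, giving 0.52155 Fe and 0.52155 O.
50.10 wt% SiO2 ÷ 60.083 g/mol = 0.83385 mol, giving 0.83385 Si and 1.66770 O.
Oxygen sums to 2.50113; scaling by 6/2.50113 = 2.39892 puts the formula on 6 O.
Fe: 0.52155 × 2.39892 = 1.251 atoms per formula unit.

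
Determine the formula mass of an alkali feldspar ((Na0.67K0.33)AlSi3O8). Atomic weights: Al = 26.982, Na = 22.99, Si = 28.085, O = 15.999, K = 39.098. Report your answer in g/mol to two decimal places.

The formula mass is the sum 0.67(22.99) + 0.33(39.098) + 1(26.982) + 3(28.085) + 8(15.999).

267.53 g/mol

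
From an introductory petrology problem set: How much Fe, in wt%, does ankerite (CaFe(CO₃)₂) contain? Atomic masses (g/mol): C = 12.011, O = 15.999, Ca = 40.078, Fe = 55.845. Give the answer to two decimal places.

25.86 wt%

Formula mass = 1×40.078 + 1×55.845 + 2×12.011 + 6×15.999 = 215.939 g/mol, of which 55.845 g is Fe.
So Fe makes up 55.845/215.939 = 0.2586 of the mass, i.e. 25.86%.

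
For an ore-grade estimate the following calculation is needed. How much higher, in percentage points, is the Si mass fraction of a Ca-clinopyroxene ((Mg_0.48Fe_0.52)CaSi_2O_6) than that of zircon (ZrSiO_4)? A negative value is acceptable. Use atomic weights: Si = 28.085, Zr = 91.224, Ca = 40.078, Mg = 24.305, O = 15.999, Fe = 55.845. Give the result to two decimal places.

First mineral: 56.170 g Si in 232.948 g formula = 24.11 wt% Si.
Second mineral: 28.085 g Si in 183.305 g formula = 15.32 wt% Si.
24.11% − 15.32% gives a difference of 8.79 percentage points.

8.79 percentage points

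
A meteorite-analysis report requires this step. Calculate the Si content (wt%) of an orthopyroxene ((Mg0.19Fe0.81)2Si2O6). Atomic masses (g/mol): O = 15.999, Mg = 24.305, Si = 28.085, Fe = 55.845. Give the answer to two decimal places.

M((Mg0.19Fe0.81)2Si2O6) = 251.869 g/mol.
Si contributes 2 × 28.085 = 56.170 g per mole.
56.170/251.869 = 0.2230 → 22.30%.

22.30 wt%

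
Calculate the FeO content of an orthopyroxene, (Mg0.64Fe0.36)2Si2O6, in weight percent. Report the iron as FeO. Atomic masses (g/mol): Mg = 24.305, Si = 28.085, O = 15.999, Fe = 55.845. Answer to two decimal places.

Formula mass = 223.483 g/mol.
0.72 Fe → 0.7200 mol FeO per formula unit; M(FeO) = 71.844, so FeO mass = 51.728 g.
51.728/223.483 × 100 = 23.15 wt%.

23.15 wt%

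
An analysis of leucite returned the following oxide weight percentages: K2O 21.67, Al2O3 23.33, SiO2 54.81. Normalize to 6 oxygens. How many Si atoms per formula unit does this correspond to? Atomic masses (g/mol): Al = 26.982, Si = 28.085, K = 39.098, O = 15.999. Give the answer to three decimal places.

1.997 Si apfu

K2O (M=94.195): mol = 0.23005; K = 0.46010, O = 0.23005.
Al2O3 (M=101.961): mol = 0.22881; Al = 0.45762, O = 0.68643.
SiO2 (M=60.083): mol = 0.91224; Si = 0.91224, O = 1.82448.
ΣO = 2.74096; factor = 6/ΣO = 2.18901.
Si apfu = 0.91224 × 2.18901 = 1.997.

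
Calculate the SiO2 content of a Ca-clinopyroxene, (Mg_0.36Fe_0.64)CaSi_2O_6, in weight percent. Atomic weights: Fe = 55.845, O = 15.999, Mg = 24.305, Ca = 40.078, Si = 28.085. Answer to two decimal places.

50.76 wt%

M((Mg_0.36Fe_0.64)CaSi_2O_6) = 236.733 g/mol; M(SiO2) = 60.083 g/mol.
Moles SiO2 per formula unit = 2 Si ÷ 1 = 2.0000.
SiO2 fraction = (2.0000 × 60.083) / 236.733 = 120.166/236.733 = 0.5076.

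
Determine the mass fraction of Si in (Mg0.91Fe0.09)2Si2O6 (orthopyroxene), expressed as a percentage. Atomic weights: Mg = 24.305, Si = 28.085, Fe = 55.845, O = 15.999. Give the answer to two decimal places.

Formula mass = 1.82×24.305 + 0.18×55.845 + 2×28.085 + 6×15.999 = 206.451 g/mol, of which 56.170 g is Si.
So Si makes up 56.170/206.451 = 0.2721 of the mass, i.e. 27.21%.

27.21 weight percent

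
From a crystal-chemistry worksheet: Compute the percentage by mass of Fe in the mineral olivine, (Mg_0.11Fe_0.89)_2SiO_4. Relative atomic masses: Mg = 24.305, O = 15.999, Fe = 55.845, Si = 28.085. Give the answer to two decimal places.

50.50 mass %

Molar mass of (Mg_0.11Fe_0.89)_2SiO_4: 0.22×24.305 + 1.78×55.845 + 1×28.085 + 4×15.999 = 196.832 g/mol.
Mass of Fe per formula unit: 1.78 × 55.845 = 99.404 g.
Weight fraction Fe = 99.404 / 196.832 = 0.5050.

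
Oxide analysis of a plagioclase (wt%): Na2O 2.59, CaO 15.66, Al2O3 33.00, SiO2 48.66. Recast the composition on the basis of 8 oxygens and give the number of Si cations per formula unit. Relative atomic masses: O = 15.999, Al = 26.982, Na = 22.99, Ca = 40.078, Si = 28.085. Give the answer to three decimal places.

Na2O (M=61.979): mol = 0.04179; Na = 0.08358, O = 0.04179.
CaO (M=56.077): mol = 0.27926; Ca = 0.27926, O = 0.27926.
Al2O3 (M=101.961): mol = 0.32365; Al = 0.64730, O = 0.97095.
SiO2 (M=60.083): mol = 0.80988; Si = 0.80988, O = 1.61976.
ΣO = 2.91176; factor = 8/ΣO = 2.74748.
Si apfu = 0.80988 × 2.74748 = 2.225.

2.225 Si apfu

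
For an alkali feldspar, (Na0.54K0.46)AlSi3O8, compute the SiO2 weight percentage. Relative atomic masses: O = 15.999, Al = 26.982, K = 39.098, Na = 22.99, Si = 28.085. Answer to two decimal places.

Molar mass of (Na0.54K0.46)AlSi3O8 = 0.54·22.99 + 0.46·39.098 + 1·26.982 + 3·28.085 + 8·15.999 = 269.629 g/mol.
Each formula unit contains 3 Si, equivalent to 3/1 = 3.0000 mol SiO2.
M(SiO2) = 1×28.085 + 2×15.999 = 60.083 g/mol.
Mass of SiO2 per formula unit = 3.0000 × 60.083 = 180.249 g.
SiO2 wt% = 180.249 / 269.629 × 100 = 66.85%.

66.85 wt%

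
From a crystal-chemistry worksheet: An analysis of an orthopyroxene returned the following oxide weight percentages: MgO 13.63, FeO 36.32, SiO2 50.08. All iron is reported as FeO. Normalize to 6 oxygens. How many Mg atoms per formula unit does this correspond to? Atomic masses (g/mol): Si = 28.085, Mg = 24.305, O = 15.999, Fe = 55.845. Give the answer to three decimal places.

MgO: 13.63/40.304 = 0.33818 mol → 0.33818 mol Mg, 0.33818 mol O.
FeO: 36.32/71.844 = 0.50554 mol → 0.50554 mol Fe, 0.50554 mol O.
SiO2: 50.08/60.083 = 0.83351 mol → 0.83351 mol Si, 1.66702 mol O.
Total oxygen = 2.51074 mol. Normalization factor = 6/2.51074 = 2.38973.
Mg per 6 O = 0.33818 × 2.38973 = 0.808.

0.808 Mg apfu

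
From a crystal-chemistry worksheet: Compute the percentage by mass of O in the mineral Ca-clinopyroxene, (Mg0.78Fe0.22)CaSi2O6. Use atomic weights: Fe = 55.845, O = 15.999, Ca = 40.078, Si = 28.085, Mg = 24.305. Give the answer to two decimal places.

M((Mg0.78Fe0.22)CaSi2O6) = 223.486 g/mol.
O contributes 6 × 15.999 = 95.994 g per mole.
95.994/223.486 = 0.4295 → 42.95%.

42.95 mass %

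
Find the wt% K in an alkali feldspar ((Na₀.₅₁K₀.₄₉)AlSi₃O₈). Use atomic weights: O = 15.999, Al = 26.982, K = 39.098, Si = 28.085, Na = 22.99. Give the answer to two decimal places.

M((Na₀.₅₁K₀.₄₉)AlSi₃O₈) = 270.112 g/mol.
K contributes 0.49 × 39.098 = 19.158 g per mole.
19.158/270.112 = 0.0709 → 7.09%.

7.09 wt%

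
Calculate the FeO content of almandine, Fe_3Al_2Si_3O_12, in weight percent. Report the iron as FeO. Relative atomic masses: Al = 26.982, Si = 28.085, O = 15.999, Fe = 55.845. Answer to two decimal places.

43.30 wt%

Formula mass = 497.742 g/mol.
3 Fe → 3.0000 mol FeO per formula unit; M(FeO) = 71.844, so FeO mass = 215.532 g.
215.532/497.742 × 100 = 43.30 wt%.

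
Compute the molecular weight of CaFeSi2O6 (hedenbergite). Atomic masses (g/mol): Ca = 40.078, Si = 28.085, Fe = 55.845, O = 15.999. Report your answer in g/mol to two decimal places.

The formula mass is the sum 1·40.078 + 1·55.845 + 2·28.085 + 6·15.999.

248.09 g/mol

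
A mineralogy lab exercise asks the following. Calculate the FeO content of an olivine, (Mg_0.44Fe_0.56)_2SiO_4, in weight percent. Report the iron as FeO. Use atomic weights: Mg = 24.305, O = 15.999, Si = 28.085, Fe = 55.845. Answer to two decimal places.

Molar mass of (Mg_0.44Fe_0.56)_2SiO_4 = 0.88*24.305 + 1.12*55.845 + 1*28.085 + 4*15.999 = 176.016 g/mol.
Each formula unit contains 1.12 Fe, equivalent to 1.12/1 = 1.1200 mol FeO.
M(FeO) = 1×55.845 + 1×15.999 = 71.844 g/mol.
Mass of FeO per formula unit = 1.1200 × 71.844 = 80.465 g.
FeO wt% = 80.465 / 176.016 × 100 = 45.71%.

45.71 wt%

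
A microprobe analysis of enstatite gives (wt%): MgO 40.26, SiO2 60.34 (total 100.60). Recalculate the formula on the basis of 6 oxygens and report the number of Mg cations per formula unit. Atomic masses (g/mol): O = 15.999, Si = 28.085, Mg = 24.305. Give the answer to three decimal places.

1.993 Mg apfu

40.26 wt% MgO ÷ 40.304 g/mol = 0.99891 mol, giving 0.99891 Mg and 0.99891 O.
60.34 wt% SiO2 ÷ 60.083 g/mol = 1.00428 mol, giving 1.00428 Si and 2.00856 O.
Oxygen sums to 3.00747; scaling by 6/3.00747 = 1.99503 puts the formula on 6 O.
Mg: 0.99891 × 1.99503 = 1.993 atoms per formula unit.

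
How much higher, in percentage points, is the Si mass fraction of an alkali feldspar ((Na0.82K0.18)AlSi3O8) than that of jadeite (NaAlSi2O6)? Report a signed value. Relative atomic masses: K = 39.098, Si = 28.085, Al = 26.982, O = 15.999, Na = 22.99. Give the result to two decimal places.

Si in (Na0.82K0.18)AlSi3O8: molar mass 265.118 g/mol; 3×28.085 = 84.255 g → 31.78 wt%.
Si in NaAlSi2O6: molar mass 202.136 g/mol; 2×28.085 = 56.170 g → 27.79 wt%.
Difference = 31.78 − 27.79 = 3.99 percentage points.

3.99 percentage points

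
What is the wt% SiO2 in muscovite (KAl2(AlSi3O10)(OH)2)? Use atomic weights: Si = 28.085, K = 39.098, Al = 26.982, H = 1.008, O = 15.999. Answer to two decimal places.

Formula mass = 398.303 g/mol.
3 Si → 3.0000 mol SiO2 per formula unit; M(SiO2) = 60.083, so SiO2 mass = 180.249 g.
180.249/398.303 × 100 = 45.25 wt%.

45.25 wt%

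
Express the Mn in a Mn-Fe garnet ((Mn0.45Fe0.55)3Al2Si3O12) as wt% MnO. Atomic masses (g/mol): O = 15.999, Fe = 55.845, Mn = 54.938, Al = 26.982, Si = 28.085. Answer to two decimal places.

19.29 wt%

Formula mass = 496.518 g/mol.
1.35 Mn → 1.3500 mol MnO per formula unit; M(MnO) = 70.937, so MnO mass = 95.765 g.
95.765/496.518 × 100 = 19.29 wt%.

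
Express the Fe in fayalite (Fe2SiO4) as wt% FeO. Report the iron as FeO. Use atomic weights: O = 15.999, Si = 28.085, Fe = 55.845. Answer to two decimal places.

Formula mass = 203.771 g/mol.
2 Fe → 2.0000 mol FeO per formula unit; M(FeO) = 71.844, so FeO mass = 143.688 g.
143.688/203.771 × 100 = 70.51 wt%.

70.51 wt%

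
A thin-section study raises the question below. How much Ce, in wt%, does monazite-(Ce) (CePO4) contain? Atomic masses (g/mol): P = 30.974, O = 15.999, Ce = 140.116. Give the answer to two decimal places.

Formula mass = 1*140.116 + 1*30.974 + 4*15.999 = 235.086 g/mol, of which 140.116 g is Ce.
So Ce makes up 140.116/235.086 = 0.5960 of the mass, i.e. 59.60%.

59.60 wt%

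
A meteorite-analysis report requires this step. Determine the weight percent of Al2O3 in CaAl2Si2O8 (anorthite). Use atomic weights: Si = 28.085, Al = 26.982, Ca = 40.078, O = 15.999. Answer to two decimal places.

M(CaAl2Si2O8) = 278.204 g/mol; M(Al2O3) = 101.961 g/mol.
Moles Al2O3 per formula unit = 2 Al ÷ 2 = 1.0000.
Al2O3 fraction = (1.0000 × 101.961) / 278.204 = 101.961/278.204 = 0.3665.

36.65 wt%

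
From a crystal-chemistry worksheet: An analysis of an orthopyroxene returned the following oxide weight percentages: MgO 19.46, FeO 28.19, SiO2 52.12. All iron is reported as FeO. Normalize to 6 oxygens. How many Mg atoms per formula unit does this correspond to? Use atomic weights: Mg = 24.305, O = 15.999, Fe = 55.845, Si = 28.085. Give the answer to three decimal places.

19.46 wt% MgO ÷ 40.304 g/mol = 0.48283 mol, giving 0.48283 Mg and 0.48283 O.
28.19 wt% FeO ÷ 71.844 g/mol = 0.39238 mol, giving 0.39238 Fe and 0.39238 O.
52.12 wt% SiO2 ÷ 60.083 g/mol = 0.86747 mol, giving 0.86747 Si and 1.73494 O.
Oxygen sums to 2.61015; scaling by 6/2.61015 = 2.29872 puts the formula on 6 O.
Mg: 0.48283 × 2.29872 = 1.110 atoms per formula unit.

1.110 Mg apfu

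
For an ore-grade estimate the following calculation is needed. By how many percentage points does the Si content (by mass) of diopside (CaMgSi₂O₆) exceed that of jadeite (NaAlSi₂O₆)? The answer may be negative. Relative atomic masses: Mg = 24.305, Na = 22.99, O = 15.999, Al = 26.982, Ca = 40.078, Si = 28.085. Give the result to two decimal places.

-1.85 percentage points

M(CaMgSi₂O₆) = 216.547 g/mol, so wt% Si = 56.170/216.547 × 100 = 25.94%.
M(NaAlSi₂O₆) = 202.136 g/mol, so wt% Si = 56.170/202.136 × 100 = 27.79%.
25.94 − 27.79 = -1.85 pp.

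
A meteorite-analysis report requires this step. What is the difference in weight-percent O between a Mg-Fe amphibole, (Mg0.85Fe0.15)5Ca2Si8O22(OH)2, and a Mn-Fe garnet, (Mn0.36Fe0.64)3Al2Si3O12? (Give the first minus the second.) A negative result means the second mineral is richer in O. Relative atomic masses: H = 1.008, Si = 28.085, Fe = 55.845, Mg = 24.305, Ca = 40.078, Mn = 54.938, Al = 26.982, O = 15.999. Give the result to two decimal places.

First mineral: 383.976 g O in 836.008 g formula = 45.93 wt% O.
Second mineral: 191.988 g O in 496.762 g formula = 38.65 wt% O.
45.93% − 38.65% gives a difference of 7.28 percentage points.

7.28 percentage points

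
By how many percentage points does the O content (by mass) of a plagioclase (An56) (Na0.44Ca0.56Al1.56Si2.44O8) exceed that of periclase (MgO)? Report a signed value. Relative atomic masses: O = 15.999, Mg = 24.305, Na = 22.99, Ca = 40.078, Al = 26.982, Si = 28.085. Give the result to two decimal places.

7.50 percentage points

First mineral: 127.992 g O in 271.171 g formula = 47.20 wt% O.
Second mineral: 15.999 g O in 40.304 g formula = 39.70 wt% O.
47.20% − 39.70% gives a difference of 7.50 percentage points.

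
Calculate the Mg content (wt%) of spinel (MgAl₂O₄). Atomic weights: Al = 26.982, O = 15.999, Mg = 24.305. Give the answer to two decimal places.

17.08 wt%

Molar mass of MgAl₂O₄: 1*24.305 + 2*26.982 + 4*15.999 = 142.265 g/mol.
Mass of Mg per formula unit: 1 × 24.305 = 24.305 g.
Weight fraction Mg = 24.305 / 142.265 = 0.1708.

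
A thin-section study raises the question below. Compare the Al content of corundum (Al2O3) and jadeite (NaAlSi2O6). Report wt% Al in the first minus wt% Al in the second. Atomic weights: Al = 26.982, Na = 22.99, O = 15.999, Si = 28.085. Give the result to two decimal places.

39.58 percentage points

First mineral: 53.964 g Al in 101.961 g formula = 52.93 wt% Al.
Second mineral: 26.982 g Al in 202.136 g formula = 13.35 wt% Al.
52.93% − 13.35% gives a difference of 39.58 percentage points.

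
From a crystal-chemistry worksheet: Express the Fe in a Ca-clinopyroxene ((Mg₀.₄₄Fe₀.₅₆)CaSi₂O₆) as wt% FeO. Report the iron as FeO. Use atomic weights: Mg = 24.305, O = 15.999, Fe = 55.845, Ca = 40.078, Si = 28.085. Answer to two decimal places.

Formula mass = 234.209 g/mol.
0.56 Fe → 0.5600 mol FeO per formula unit; M(FeO) = 71.844, so FeO mass = 40.233 g.
40.233/234.209 × 100 = 17.18 wt%.

17.18 wt%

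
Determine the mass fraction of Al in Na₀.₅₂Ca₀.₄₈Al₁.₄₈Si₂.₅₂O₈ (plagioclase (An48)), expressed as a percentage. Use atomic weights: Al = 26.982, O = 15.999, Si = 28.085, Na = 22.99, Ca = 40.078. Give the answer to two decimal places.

14.80 weight percent

Molar mass of Na₀.₅₂Ca₀.₄₈Al₁.₄₈Si₂.₅₂O₈: 0.52·22.99 + 0.48·40.078 + 1.48·26.982 + 2.52·28.085 + 8·15.999 = 269.892 g/mol.
Mass of Al per formula unit: 1.48 × 26.982 = 39.933 g.
Weight fraction Al = 39.933 / 269.892 = 0.1480.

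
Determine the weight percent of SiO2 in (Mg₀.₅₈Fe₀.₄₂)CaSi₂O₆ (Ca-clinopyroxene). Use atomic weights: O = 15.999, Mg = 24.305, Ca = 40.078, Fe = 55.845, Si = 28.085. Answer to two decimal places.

52.29 wt%

M((Mg₀.₅₈Fe₀.₄₂)CaSi₂O₆) = 229.794 g/mol; M(SiO2) = 60.083 g/mol.
Moles SiO2 per formula unit = 2 Si ÷ 1 = 2.0000.
SiO2 fraction = (2.0000 × 60.083) / 229.794 = 120.166/229.794 = 0.5229.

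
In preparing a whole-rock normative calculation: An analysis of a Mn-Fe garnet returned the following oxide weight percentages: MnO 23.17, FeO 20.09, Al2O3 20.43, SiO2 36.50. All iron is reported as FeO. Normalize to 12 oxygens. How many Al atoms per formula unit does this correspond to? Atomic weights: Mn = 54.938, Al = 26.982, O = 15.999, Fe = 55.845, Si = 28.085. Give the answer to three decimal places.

23.17 wt% MnO ÷ 70.937 g/mol = 0.32663 mol, giving 0.32663 Mn and 0.32663 O.
20.09 wt% FeO ÷ 71.844 g/mol = 0.27963 mol, giving 0.27963 Fe and 0.27963 O.
20.43 wt% Al2O3 ÷ 101.961 g/mol = 0.20037 mol, giving 0.40074 Al and 0.60111 O.
36.50 wt% SiO2 ÷ 60.083 g/mol = 0.60749 mol, giving 0.60749 Si and 1.21498 O.
Oxygen sums to 2.42235; scaling by 12/2.42235 = 4.95387 puts the formula on 12 O.
Al: 0.40074 × 4.95387 = 1.985 atoms per formula unit.

1.985 Al apfu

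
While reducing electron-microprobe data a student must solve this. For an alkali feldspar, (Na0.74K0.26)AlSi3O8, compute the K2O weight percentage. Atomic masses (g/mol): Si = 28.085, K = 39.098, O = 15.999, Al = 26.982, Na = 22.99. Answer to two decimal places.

Molar mass of (Na0.74K0.26)AlSi3O8 = 0.74×22.99 + 0.26×39.098 + 1×26.982 + 3×28.085 + 8×15.999 = 266.407 g/mol.
Each formula unit contains 0.26 K, equivalent to 0.26/2 = 0.1300 mol K2O.
M(K2O) = 2×39.098 + 1×15.999 = 94.195 g/mol.
Mass of K2O per formula unit = 0.1300 × 94.195 = 12.245 g.
K2O wt% = 12.245 / 266.407 × 100 = 4.60%.

4.60 wt%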